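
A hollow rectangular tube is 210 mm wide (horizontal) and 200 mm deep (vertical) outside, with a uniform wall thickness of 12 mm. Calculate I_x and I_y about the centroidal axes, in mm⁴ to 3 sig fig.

I_x ≈ 5.55 × 10⁷ mm⁴, I_y ≈ 6.00 × 10⁷ mm⁴

Decompose the section into non-overlapping parts with the origin at the bottom-left of its bounding rectangle.
Outer rectangle: 210 × 200, A = 42 000 mm², y = 100 mm, Ī = 140 000 000 mm⁴.
Inner void (subtracted): 186 × 176, A = 32 736 mm², y = 100 mm, Ī = 84 502 528 mm⁴.
By symmetry the centroid is at mid-height, ȳ = 100 mm.
All pieces are centred on the centroidal x-axis, so I = ΣĪ (holes subtracted) = 55 497 472 mm⁴.
Repeating about the centroidal y-axis gives I_y = 59 972 112 mm⁴.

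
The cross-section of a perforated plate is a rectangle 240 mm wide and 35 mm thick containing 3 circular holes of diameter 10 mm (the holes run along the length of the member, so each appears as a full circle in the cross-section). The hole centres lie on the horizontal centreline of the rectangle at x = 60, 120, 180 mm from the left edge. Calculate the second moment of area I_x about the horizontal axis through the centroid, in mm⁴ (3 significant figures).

Decompose the section into non-overlapping parts with the origin at the bottom-left of its bounding rectangle.
Plate: 240 × 35, A = 8 400 mm², y = 17.5 mm, Ī = 857 500 mm⁴.
Hole 1 (subtracted): ⌀10, A = 78.54 mm², y = 17.5 mm, Ī = 490.87 mm⁴.
Hole 2 (subtracted): ⌀10, A = 78.54 mm², y = 17.5 mm, Ī = 490.87 mm⁴.
Hole 3 (subtracted): ⌀10, A = 78.54 mm², y = 17.5 mm, Ī = 490.87 mm⁴.
By symmetry the centroid is at mid-height, ȳ = 17.5 mm.
All pieces are centred on the horizontal axis through the centroid, so I = ΣĪ (holes subtracted) = 856 027 mm⁴.

I_x ≈ 8.56 × 10⁵ mm⁴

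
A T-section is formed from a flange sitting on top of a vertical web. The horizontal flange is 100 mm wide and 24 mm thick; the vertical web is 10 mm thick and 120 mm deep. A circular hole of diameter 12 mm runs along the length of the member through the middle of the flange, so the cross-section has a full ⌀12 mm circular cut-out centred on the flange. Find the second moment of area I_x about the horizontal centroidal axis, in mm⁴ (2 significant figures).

Split into non-overlapping primitives; take the origin at the lower-left of the bounding box.
Flange: 100 × 24, A = 2 400 mm², y = 132 mm, Ī = 115 200 mm⁴.
Web: 10 × 120, A = 1 200 mm², y = 60 mm, Ī = 1 440 000 mm⁴.
Hole (subtracted): ⌀12, A = 113.1 mm², y = 132 mm, Ī = 1 018 mm⁴.
Centroid: ȳ = ΣA·y / ΣA = 107.2 mm.
Transfer each piece to the horizontal centroidal axis using Ī + A·d² with d = y − 107.2:
  flange: d = 24.78 mm → contributes +1 588 730 mm⁴
  web: d = -47.22 mm → contributes +4 115 851 mm⁴
  hole: d = 24.78 mm → contributes −70 456 mm⁴
Total I = 5 634 125 mm⁴.

I_x ≈ 5.6 × 10⁶ mm⁴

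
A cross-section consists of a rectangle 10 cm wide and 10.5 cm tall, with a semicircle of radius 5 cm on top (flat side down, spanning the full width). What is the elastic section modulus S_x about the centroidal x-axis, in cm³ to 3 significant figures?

Break the section into simple shapes (no overlaps), measuring from the bottom-left corner of the bounding box.
Rectangular body: 10 × 10.5, A = 105 cm², y = 5.25 cm, Ī = 964.69 cm⁴.
Semicircular cap: semicircle r = 5, A = 39.27 cm², y = 12.622 cm, Ī = 68.598 cm⁴.
Centroid: ȳ = ΣA·y / ΣA = 7.2567 cm.
Transfer each piece to the centroidal x-axis using Ī + A·d² with d = y − 7.2567:
  rectangular body: d = -2.0067 cm → contributes +1387.5 cm⁴
  semicircular cap: d = 5.3654 cm → contributes +1199.1 cm⁴
Total I = 2586.6 cm⁴.
Extreme fibre distance c = 8.2433 cm; S = I/c = 313.78 cm³.

S_x ≈ 314 cm³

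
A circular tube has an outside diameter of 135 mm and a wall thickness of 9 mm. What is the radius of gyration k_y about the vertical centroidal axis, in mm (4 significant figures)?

k_y ≈ 44.66 mm

Treat the section as a set of non-overlapping primitives; coordinates are from the bounding-box lower-left.
Outer circle: ⌀135, A = 14313.9 mm², x = 67.5 mm, Ī = 16 304 406 mm⁴.
Bore (subtracted): ⌀117, A = 10751.3 mm², x = 67.5 mm, Ī = 9 198 422 mm⁴.
By symmetry the centroid is at mid-width, x̄ = 67.5 mm.
All pieces are centred on the vertical centroidal axis, so I = ΣĪ (holes subtracted) = 7 105 983 mm⁴.
Radius of gyration: k = √(I/A) = √(7 105 983 / 3562.57) = 44.6612 mm.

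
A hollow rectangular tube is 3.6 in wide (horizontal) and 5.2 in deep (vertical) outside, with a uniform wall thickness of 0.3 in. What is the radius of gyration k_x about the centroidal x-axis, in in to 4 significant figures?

k_x ≈ 1.905 in

Decompose the section into non-overlapping parts with the origin at the bottom-left of its bounding rectangle.
Outer rectangle: 3.6 × 5.2, A = 18.72 in², y = 2.6 in, Ī = 42.1824 in⁴.
Inner void (subtracted): 3 × 4.6, A = 13.8 in², y = 2.6 in, Ī = 24.334 in⁴.
By symmetry the centroid is at mid-height, ȳ = 2.6 in.
All pieces are centred on the centroidal x-axis, so I = ΣĪ (holes subtracted) = 17.8484 in⁴.
Radius of gyration: k = √(I/A) = √(17.8484 / 4.92) = 1.90466 in.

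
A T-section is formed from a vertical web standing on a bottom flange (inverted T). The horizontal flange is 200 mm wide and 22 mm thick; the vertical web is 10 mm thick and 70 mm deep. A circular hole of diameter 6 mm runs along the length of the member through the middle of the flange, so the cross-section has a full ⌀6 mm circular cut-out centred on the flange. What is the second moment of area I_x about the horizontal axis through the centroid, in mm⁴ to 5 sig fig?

I_x ≈ 1.7400 × 10⁶ mm⁴

Decompose the section into non-overlapping parts with the origin at the bottom-left of its bounding rectangle.
Flange: 200 × 22, A = 4 400 mm², y = 11 mm, Ī = 177466.7 mm⁴.
Web: 10 × 70, A = 700 mm², y = 57 mm, Ī = 285833.3 mm⁴.
Hole (subtracted): ⌀6, A = 28.27433 mm², y = 11 mm, Ī = 63.61725 mm⁴.
Centroid: ȳ = ΣA·y / ΣA = 17.34892 mm.
Transfer each piece to the horizontal axis through the centroid using Ī + A·d² with d = y − 17.34892:
  flange: d = -6.348924 mm → contributes +354825.5 mm⁴
  web: d = 39.65108 mm → contributes +1 386 379 mm⁴
  hole: d = -6.348924 mm → contributes −1203.323 mm⁴
Total I = 1 740 001 mm⁴.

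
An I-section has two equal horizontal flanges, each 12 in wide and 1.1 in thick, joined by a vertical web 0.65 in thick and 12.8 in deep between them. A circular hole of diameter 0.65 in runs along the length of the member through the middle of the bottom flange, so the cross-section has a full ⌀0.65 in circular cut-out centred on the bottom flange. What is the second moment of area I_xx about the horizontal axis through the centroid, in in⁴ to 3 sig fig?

I_xx ≈ 1380 in⁴

Break the section into simple shapes (no overlaps), measuring from the bottom-left corner of the bounding box.
Bottom flange: 12 × 1.1, A = 13.2 in², y = 0.55 in, Ī = 1.331 in⁴.
Web: 0.65 × 12.8, A = 8.32 in², y = 7.5 in, Ī = 113.6 in⁴.
Top flange: 12 × 1.1, A = 13.2 in², y = 14.45 in, Ī = 1.331 in⁴.
Hole (subtracted): ⌀0.65, A = 0.33183 in², y = 0.55 in, Ī = 0.0087624 in⁴.
Centroid: ȳ = ΣA·y / ΣA = 7.5671 in.
Transfer each piece to the horizontal axis through the centroid using Ī + A·d² with d = y − 7.5671:
  bottom flange: d = -7.0171 in → contributes +651.29 in⁴
  web: d = -0.067064 in → contributes +113.63 in⁴
  top flange: d = 6.8829 in → contributes +626.68 in⁴
  hole: d = -7.0171 in → contributes −16.348 in⁴
Total I = 1375.3 in⁴.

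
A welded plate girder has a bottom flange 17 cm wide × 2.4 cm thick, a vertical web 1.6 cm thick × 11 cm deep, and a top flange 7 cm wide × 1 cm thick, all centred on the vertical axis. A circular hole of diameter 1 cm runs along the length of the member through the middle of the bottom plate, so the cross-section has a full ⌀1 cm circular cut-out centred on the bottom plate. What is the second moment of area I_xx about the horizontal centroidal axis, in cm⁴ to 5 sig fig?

Break the section into simple shapes (no overlaps), measuring from the bottom-left corner of the bounding box.
Bottom plate: 17 × 2.4, A = 40.8 cm², y = 1.2 cm, Ī = 19.584 cm⁴.
Web plate: 1.6 × 11, A = 17.6 cm², y = 7.9 cm, Ī = 177.4667 cm⁴.
Top plate: 7 × 1, A = 7 cm², y = 13.9 cm, Ī = 0.5833333 cm⁴.
Hole (subtracted): ⌀1, A = 0.7853982 cm², y = 1.2 cm, Ī = 0.04908739 cm⁴.
Centroid: ȳ = ΣA·y / ΣA = 4.400824 cm.
Transfer each piece to the horizontal centroidal axis using Ī + A·d² with d = y − 4.400824:
  bottom plate: d = -3.200824 cm → contributes +437.5913 cm⁴
  web plate: d = 3.499176 cm → contributes +392.9651 cm⁴
  top plate: d = 9.499176 cm → contributes +632.2237 cm⁴
  hole: d = -3.200824 cm → contributes −8.095709 cm⁴
Total I = 1454.684 cm⁴.

I_xx ≈ 1454.7 cm⁴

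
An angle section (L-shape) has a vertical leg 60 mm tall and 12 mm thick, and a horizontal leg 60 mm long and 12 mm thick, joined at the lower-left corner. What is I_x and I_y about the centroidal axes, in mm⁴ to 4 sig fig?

Split into non-overlapping primitives; take the origin at the lower-left of the bounding box.
Vertical leg: 12 × 60, A = 720 mm², y = 30 mm, Ī = 216 000 mm⁴.
Horizontal leg (remainder): 48 × 12, A = 576 mm², y = 6 mm, Ī = 6 912 mm⁴.
Centroid: ȳ = ΣA·y / ΣA = 19.3333 mm.
Transfer each piece to the centroidal x-axis using Ī + A·d² with d = y − 19.3333:
  vertical leg: d = 10.6667 mm → contributes +297 920 mm⁴
  horizontal leg (remainder): d = -13.3333 mm → contributes +109 312 mm⁴
Total I = 407 232 mm⁴.
For the y-axis: x̄ = 19.3333 mm.
Repeating about the centroidal y-axis gives I_y = 407 232 mm⁴.

I_x ≈ 4.072 × 10⁵ mm⁴, I_y ≈ 4.072 × 10⁵ mm⁴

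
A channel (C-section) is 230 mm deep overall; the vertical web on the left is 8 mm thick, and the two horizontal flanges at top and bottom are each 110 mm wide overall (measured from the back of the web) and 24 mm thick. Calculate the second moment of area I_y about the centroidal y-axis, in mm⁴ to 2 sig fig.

Split into non-overlapping primitives; take the origin at the lower-left of the bounding box.
Web: 8 × 230, A = 1 840 mm², x = 4 mm, Ī = 9 813 mm⁴.
Top flange (beyond web): 102 × 24, A = 2 448 mm², x = 59 mm, Ī = 2 122 416 mm⁴.
Bottom flange (beyond web): 102 × 24, A = 2 448 mm², x = 59 mm, Ī = 2 122 416 mm⁴.
Centroid: x̄ = ΣA·x / ΣA = 43.98 mm.
Transfer each piece to the centroidal y-axis using Ī + A·d² with d = x − 43.98:
  web: d = -39.98 mm → contributes +2 950 318 mm⁴
  top flange (beyond web): d = 15.02 mm → contributes +2 674 962 mm⁴
  bottom flange (beyond web): d = 15.02 mm → contributes +2 674 962 mm⁴
Total I = 8 300 242 mm⁴.

I_y ≈ 8.3 × 10⁶ mm⁴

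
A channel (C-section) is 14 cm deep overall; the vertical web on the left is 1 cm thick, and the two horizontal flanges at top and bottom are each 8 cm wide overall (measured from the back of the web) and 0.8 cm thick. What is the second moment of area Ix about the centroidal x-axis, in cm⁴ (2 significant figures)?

Treat the section as a set of non-overlapping primitives; coordinates are from the bounding-box lower-left.
Web: 1 × 14, A = 14 cm², y = 7 cm, Ī = 228.7 cm⁴.
Top flange (beyond web): 7 × 0.8, A = 5.6 cm², y = 13.6 cm, Ī = 0.2987 cm⁴.
Bottom flange (beyond web): 7 × 0.8, A = 5.6 cm², y = 0.4 cm, Ī = 0.2987 cm⁴.
By symmetry the centroid is at mid-height, ȳ = 7 cm.
Transfer each piece to the centroidal x-axis using Ī + A·d² with d = y − 7:
  web: d = 0 cm → contributes +228.7 cm⁴
  top flange (beyond web): d = 6.6 cm → contributes +244.2 cm⁴
  bottom flange (beyond web): d = -6.6 cm → contributes +244.2 cm⁴
Total I = 717.1 cm⁴.

Ix ≈ 720 cm⁴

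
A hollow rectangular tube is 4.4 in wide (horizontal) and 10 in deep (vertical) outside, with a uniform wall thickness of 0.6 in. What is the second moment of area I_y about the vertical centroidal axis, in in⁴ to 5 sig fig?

Break the section into simple shapes (no overlaps), measuring from the bottom-left corner of the bounding box.
Outer rectangle: 4.4 × 10, A = 44 in², x = 2.2 in, Ī = 70.98667 in⁴.
Inner void (subtracted): 3.2 × 8.8, A = 28.16 in², x = 2.2 in, Ī = 24.02987 in⁴.
By symmetry the centroid is at mid-width, x̄ = 2.2 in.
All pieces are centred on the vertical centroidal axis, so I = ΣĪ (holes subtracted) = 46.9568 in⁴.

I_y ≈ 46.957 in⁴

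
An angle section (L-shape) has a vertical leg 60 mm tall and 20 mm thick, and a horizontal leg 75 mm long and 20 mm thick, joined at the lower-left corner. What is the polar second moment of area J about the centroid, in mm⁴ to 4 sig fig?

J ≈ 1.751 × 10⁶ mm⁴

Decompose the section into non-overlapping parts with the origin at the bottom-left of its bounding rectangle.
Vertical leg: 20 × 60, A = 1 200 mm², y = 30 mm, Ī = 360 000 mm⁴.
Horizontal leg (remainder): 55 × 20, A = 1 100 mm², y = 10 mm, Ī = 36666.7 mm⁴.
Centroid: ȳ = ΣA·y / ΣA = 20.4348 mm.
Transfer each piece to the centroidal x-axis using Ī + A·d² with d = y − 20.4348:
  vertical leg: d = 9.56522 mm → contributes +469 792 mm⁴
  horizontal leg (remainder): d = -10.4348 mm → contributes +156 440 mm⁴
Total I = 626 232 mm⁴.
For the y-axis: x̄ = 27.9348 mm.
Repeating about the centroidal y-axis gives I_y = 1 124 357 mm⁴.
Polar second moment: J = I_x + I_y = 1 750 589 mm⁴.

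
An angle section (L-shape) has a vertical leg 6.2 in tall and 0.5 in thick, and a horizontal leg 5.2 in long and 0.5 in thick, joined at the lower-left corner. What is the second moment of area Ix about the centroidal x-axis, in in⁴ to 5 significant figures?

Break the section into simple shapes (no overlaps), measuring from the bottom-left corner of the bounding box.
Vertical leg: 0.5 × 6.2, A = 3.1 in², y = 3.1 in, Ī = 9.930333 in⁴.
Horizontal leg (remainder): 4.7 × 0.5, A = 2.35 in², y = 0.25 in, Ī = 0.04895833 in⁴.
Centroid: ȳ = ΣA·y / ΣA = 1.871101 in.
Transfer each piece to the centroidal x-axis using Ī + A·d² with d = y − 1.871101:
  vertical leg: d = 1.228899 in → contributes +14.61193 in⁴
  horizontal leg (remainder): d = -1.621101 in → contributes +6.224684 in⁴
Total I = 20.83662 in⁴.

Ix ≈ 20.837 in⁴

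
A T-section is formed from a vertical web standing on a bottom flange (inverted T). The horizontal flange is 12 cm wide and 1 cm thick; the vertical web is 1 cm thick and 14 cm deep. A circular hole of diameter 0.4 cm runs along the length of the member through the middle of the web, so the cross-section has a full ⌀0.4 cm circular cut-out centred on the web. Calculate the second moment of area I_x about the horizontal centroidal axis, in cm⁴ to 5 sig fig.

I_x ≈ 591.61 cm⁴

Treat the section as a set of non-overlapping primitives; coordinates are from the bounding-box lower-left.
Flange: 12 × 1, A = 12 cm², y = 0.5 cm, Ī = 1 cm⁴.
Web: 1 × 14, A = 14 cm², y = 8 cm, Ī = 228.6667 cm⁴.
Hole (subtracted): ⌀0.4, A = 0.1256637 cm², y = 8 cm, Ī = 0.001256637 cm⁴.
Centroid: ȳ = ΣA·y / ΣA = 4.52165 cm.
Transfer each piece to the horizontal centroidal axis using Ī + A·d² with d = y − 4.52165:
  flange: d = -4.02165 cm → contributes +195.084 cm⁴
  web: d = 3.47835 cm → contributes +398.0515 cm⁴
  hole: d = 3.47835 cm → contributes −1.521652 cm⁴
Total I = 591.6139 cm⁴.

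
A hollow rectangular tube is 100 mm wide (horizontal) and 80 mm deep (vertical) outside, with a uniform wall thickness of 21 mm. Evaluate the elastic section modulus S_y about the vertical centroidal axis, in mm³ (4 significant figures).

S_y ≈ 1.210 × 10⁵ mm³

Split into non-overlapping primitives; take the origin at the lower-left of the bounding box.
Outer rectangle: 100 × 80, A = 8 000 mm², x = 50 mm, Ī = 6 666 667 mm⁴.
Inner void (subtracted): 58 × 38, A = 2 204 mm², x = 50 mm, Ī = 617 855 mm⁴.
By symmetry the centroid is at mid-width, x̄ = 50 mm.
All pieces are centred on the vertical centroidal axis, so I = ΣĪ (holes subtracted) = 6 048 812 mm⁴.
Extreme fibre distance c = 50 mm; S = I/c = 120 976 mm³.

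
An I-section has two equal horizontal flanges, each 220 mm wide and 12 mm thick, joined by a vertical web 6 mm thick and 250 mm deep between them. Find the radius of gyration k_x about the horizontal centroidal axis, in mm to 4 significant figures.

k_x ≈ 120.5 mm

Treat the section as a set of non-overlapping primitives; coordinates are from the bounding-box lower-left.
Bottom flange: 220 × 12, A = 2 640 mm², y = 6 mm, Ī = 31 680 mm⁴.
Web: 6 × 250, A = 1 500 mm², y = 137 mm, Ī = 7 812 500 mm⁴.
Top flange: 220 × 12, A = 2 640 mm², y = 268 mm, Ī = 31 680 mm⁴.
By symmetry the centroid is at mid-height, ȳ = 137 mm.
Transfer each piece to the horizontal centroidal axis using Ī + A·d² with d = y − 137:
  bottom flange: d = -131 mm → contributes +45 336 720 mm⁴
  web: d = 0 mm → contributes +7 812 500 mm⁴
  top flange: d = 131 mm → contributes +45 336 720 mm⁴
Total I = 98 485 940 mm⁴.
Radius of gyration: k = √(I/A) = √(98 485 940 / 6 780) = 120.524 mm.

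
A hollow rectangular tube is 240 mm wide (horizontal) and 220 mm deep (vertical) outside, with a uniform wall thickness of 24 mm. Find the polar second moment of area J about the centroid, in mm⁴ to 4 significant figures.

Treat the section as a set of non-overlapping primitives; coordinates are from the bounding-box lower-left.
Outer rectangle: 240 × 220, A = 52 800 mm², y = 110 mm, Ī = 212 960 000 mm⁴.
Inner void (subtracted): 192 × 172, A = 33 024 mm², y = 110 mm, Ī = 81 415 168 mm⁴.
By symmetry the centroid is at mid-height, ȳ = 110 mm.
All pieces are centred on the centroidal x-axis, so I = ΣĪ (holes subtracted) = 131 544 832 mm⁴.
Repeating about the centroidal y-axis gives I_y = 151 990 272 mm⁴.
Polar second moment: J = I_x + I_y = 283 535 104 mm⁴.

J ≈ 2.835 × 10⁸ mm⁴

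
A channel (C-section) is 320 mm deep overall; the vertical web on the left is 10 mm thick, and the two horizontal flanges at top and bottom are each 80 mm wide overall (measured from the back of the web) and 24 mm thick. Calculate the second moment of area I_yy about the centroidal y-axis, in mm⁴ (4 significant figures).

I_yy ≈ 4.021 × 10⁶ mm⁴

Split into non-overlapping primitives; take the origin at the lower-left of the bounding box.
Web: 10 × 320, A = 3 200 mm², x = 5 mm, Ī = 26666.7 mm⁴.
Top flange (beyond web): 70 × 24, A = 1 680 mm², x = 45 mm, Ī = 686 000 mm⁴.
Bottom flange (beyond web): 70 × 24, A = 1 680 mm², x = 45 mm, Ī = 686 000 mm⁴.
Centroid: x̄ = ΣA·x / ΣA = 25.4878 mm.
Transfer each piece to the centroidal y-axis using Ī + A·d² with d = x − 25.4878:
  web: d = -20.4878 mm → contributes +1 369 867 mm⁴
  top flange (beyond web): d = 19.5122 mm → contributes +1 325 619 mm⁴
  bottom flange (beyond web): d = 19.5122 mm → contributes +1 325 619 mm⁴
Total I = 4 021 106 mm⁴.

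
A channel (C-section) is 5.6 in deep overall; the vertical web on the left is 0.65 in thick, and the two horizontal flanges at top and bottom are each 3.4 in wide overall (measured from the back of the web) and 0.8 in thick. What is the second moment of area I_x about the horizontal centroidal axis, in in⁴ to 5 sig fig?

Treat the section as a set of non-overlapping primitives; coordinates are from the bounding-box lower-left.
Web: 0.65 × 5.6, A = 3.64 in², y = 2.8 in, Ī = 9.512533 in⁴.
Top flange (beyond web): 2.75 × 0.8, A = 2.2 in², y = 5.2 in, Ī = 0.1173333 in⁴.
Bottom flange (beyond web): 2.75 × 0.8, A = 2.2 in², y = 0.4 in, Ī = 0.1173333 in⁴.
By symmetry the centroid is at mid-height, ȳ = 2.8 in.
Transfer each piece to the horizontal centroidal axis using Ī + A·d² with d = y − 2.8:
  web: d = 0 in → contributes +9.512533 in⁴
  top flange (beyond web): d = 2.4 in → contributes +12.78933 in⁴
  bottom flange (beyond web): d = -2.4 in → contributes +12.78933 in⁴
Total I = 35.0912 in⁴.

I_x ≈ 35.091 in⁴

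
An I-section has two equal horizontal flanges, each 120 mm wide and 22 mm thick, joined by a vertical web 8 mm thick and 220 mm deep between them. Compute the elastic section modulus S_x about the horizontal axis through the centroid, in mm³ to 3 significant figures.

S_x ≈ 6.41 × 10⁵ mm³

Decompose the section into non-overlapping parts with the origin at the bottom-left of its bounding rectangle.
Bottom flange: 120 × 22, A = 2 640 mm², y = 11 mm, Ī = 106 480 mm⁴.
Web: 8 × 220, A = 1 760 mm², y = 132 mm, Ī = 7 098 667 mm⁴.
Top flange: 120 × 22, A = 2 640 mm², y = 253 mm, Ī = 106 480 mm⁴.
By symmetry the centroid is at mid-height, ȳ = 132 mm.
Transfer each piece to the horizontal axis through the centroid using Ī + A·d² with d = y − 132:
  bottom flange: d = -121 mm → contributes +38 758 720 mm⁴
  web: d = 0 mm → contributes +7 098 667 mm⁴
  top flange: d = 121 mm → contributes +38 758 720 mm⁴
Total I = 84 616 107 mm⁴.
Extreme fibre distance c = 132 mm; S = I/c = 641 031 mm³.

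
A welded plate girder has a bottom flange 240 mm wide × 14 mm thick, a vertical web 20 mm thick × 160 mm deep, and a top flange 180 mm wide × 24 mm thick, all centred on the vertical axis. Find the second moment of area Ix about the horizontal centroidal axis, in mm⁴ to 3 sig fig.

Ix ≈ 6.81 × 10⁷ mm⁴

Split into non-overlapping primitives; take the origin at the lower-left of the bounding box.
Bottom plate: 240 × 14, A = 3 360 mm², y = 7 mm, Ī = 54 880 mm⁴.
Web plate: 20 × 160, A = 3 200 mm², y = 94 mm, Ī = 6 826 667 mm⁴.
Top plate: 180 × 24, A = 4 320 mm², y = 186 mm, Ī = 207 360 mm⁴.
Centroid: ȳ = ΣA·y / ΣA = 103.66 mm.
Transfer each piece to the horizontal centroidal axis using Ī + A·d² with d = y − 103.66:
  bottom plate: d = -96.662 mm → contributes +31 449 029 mm⁴
  web plate: d = -9.6618 mm → contributes +7 125 386 mm⁴
  top plate: d = 82.338 mm → contributes +29 495 167 mm⁴
Total I = 68 069 582 mm⁴.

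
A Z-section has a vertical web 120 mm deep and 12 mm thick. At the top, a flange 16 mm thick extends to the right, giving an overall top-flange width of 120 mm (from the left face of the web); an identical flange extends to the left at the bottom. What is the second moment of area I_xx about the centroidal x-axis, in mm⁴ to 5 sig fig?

Split into non-overlapping primitives; take the origin at the lower-left of the bounding box.
Web: 12 × 120, A = 1 440 mm², y = 60 mm, Ī = 1 728 000 mm⁴.
Top flange (beyond web): 108 × 16, A = 1 728 mm², y = 112 mm, Ī = 36 864 mm⁴.
Bottom flange (beyond web): 108 × 16, A = 1 728 mm², y = 8 mm, Ī = 36 864 mm⁴.
Centroid: ȳ = ΣA·y / ΣA = 60 mm.
Transfer each piece to the centroidal x-axis using Ī + A·d² with d = y − 60:
  web: d = 0 mm → contributes +1 728 000 mm⁴
  top flange (beyond web): d = 52 mm → contributes +4 709 376 mm⁴
  bottom flange (beyond web): d = -52 mm → contributes +4 709 376 mm⁴
Total I = 11 146 752 mm⁴.

I_xx ≈ 1.1147 × 10⁷ mm⁴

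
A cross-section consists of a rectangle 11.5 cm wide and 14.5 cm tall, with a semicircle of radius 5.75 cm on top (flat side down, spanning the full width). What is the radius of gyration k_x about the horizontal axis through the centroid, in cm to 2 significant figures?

Decompose the section into non-overlapping parts with the origin at the bottom-left of its bounding rectangle.
Rectangular body: 11.5 × 14.5, A = 166.8 cm², y = 7.25 cm, Ī = 2 922 cm⁴.
Semicircular cap: semicircle r = 5.75, A = 51.93 cm², y = 16.94 cm, Ī = 120 cm⁴.
Centroid: ȳ = ΣA·y / ΣA = 9.551 cm.
Transfer each piece to the horizontal axis through the centroid using Ī + A·d² with d = y − 9.551:
  rectangular body: d = -2.301 cm → contributes +3 805 cm⁴
  semicircular cap: d = 7.389 cm → contributes +2 955 cm⁴
Total I = 6 760 cm⁴.
Radius of gyration: k = √(I/A) = √(6 760 / 218.7) = 5.56 cm.

k_x ≈ 5.6 cm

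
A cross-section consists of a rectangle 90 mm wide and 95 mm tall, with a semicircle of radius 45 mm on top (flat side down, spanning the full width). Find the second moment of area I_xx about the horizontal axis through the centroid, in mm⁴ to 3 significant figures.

I_xx ≈ 1.72 × 10⁷ mm⁴

Decompose the section into non-overlapping parts with the origin at the bottom-left of its bounding rectangle.
Rectangular body: 90 × 95, A = 8 550 mm², y = 47.5 mm, Ī = 6 430 313 mm⁴.
Semicircular cap: semicircle r = 45, A = 3180.9 mm², y = 114.1 mm, Ī = 450 072 mm⁴.
Centroid: ȳ = ΣA·y / ΣA = 65.558 mm.
Transfer each piece to the horizontal axis through the centroid using Ī + A·d² with d = y − 65.558:
  rectangular body: d = -18.058 mm → contributes +9 218 527 mm⁴
  semicircular cap: d = 48.54 mm → contributes +7 944 653 mm⁴
Total I = 17 163 180 mm⁴.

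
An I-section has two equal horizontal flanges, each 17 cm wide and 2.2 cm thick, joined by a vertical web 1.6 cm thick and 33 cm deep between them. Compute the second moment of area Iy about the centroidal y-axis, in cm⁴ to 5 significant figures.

Iy ≈ 1812.7 cm⁴

Split into non-overlapping primitives; take the origin at the lower-left of the bounding box.
Bottom flange: 17 × 2.2, A = 37.4 cm², x = 8.5 cm, Ī = 900.7167 cm⁴.
Web: 1.6 × 33, A = 52.8 cm², x = 8.5 cm, Ī = 11.264 cm⁴.
Top flange: 17 × 2.2, A = 37.4 cm², x = 8.5 cm, Ī = 900.7167 cm⁴.
By symmetry the centroid is at mid-width, x̄ = 8.5 cm.
All pieces are centred on the centroidal y-axis, so I = ΣĪ = 1812.697 cm⁴.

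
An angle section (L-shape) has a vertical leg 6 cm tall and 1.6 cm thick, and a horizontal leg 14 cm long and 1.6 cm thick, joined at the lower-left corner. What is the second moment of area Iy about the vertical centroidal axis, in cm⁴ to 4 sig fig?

Break the section into simple shapes (no overlaps), measuring from the bottom-left corner of the bounding box.
Vertical leg: 1.6 × 6, A = 9.6 cm², x = 0.8 cm, Ī = 2.048 cm⁴.
Horizontal leg (remainder): 12.4 × 1.6, A = 19.84 cm², x = 7.8 cm, Ī = 254.217 cm⁴.
Centroid: x̄ = ΣA·x / ΣA = 5.51739 cm.
Transfer each piece to the vertical centroidal axis using Ī + A·d² with d = x − 5.51739:
  vertical leg: d = -4.71739 cm → contributes +215.684 cm⁴
  horizontal leg (remainder): d = 2.28261 cm → contributes +357.589 cm⁴
Total I = 573.273 cm⁴.

Iy ≈ 573.3 cm⁴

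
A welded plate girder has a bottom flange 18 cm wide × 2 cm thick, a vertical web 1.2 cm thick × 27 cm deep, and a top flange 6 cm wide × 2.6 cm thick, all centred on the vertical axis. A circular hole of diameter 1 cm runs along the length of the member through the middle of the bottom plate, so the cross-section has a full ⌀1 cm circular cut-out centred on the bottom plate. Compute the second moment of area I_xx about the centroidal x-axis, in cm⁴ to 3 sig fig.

Split into non-overlapping primitives; take the origin at the lower-left of the bounding box.
Bottom plate: 18 × 2, A = 36 cm², y = 1 cm, Ī = 12 cm⁴.
Web plate: 1.2 × 27, A = 32.4 cm², y = 15.5 cm, Ī = 1968.3 cm⁴.
Top plate: 6 × 2.6, A = 15.6 cm², y = 30.3 cm, Ī = 8.788 cm⁴.
Hole (subtracted): ⌀1, A = 0.7854 cm², y = 1 cm, Ī = 0.049087 cm⁴.
Centroid: ȳ = ΣA·y / ΣA = 12.138 cm.
Transfer each piece to the centroidal x-axis using Ī + A·d² with d = y − 12.138:
  bottom plate: d = -11.138 cm → contributes +4478.3 cm⁴
  web plate: d = 3.3616 cm → contributes +2334.4 cm⁴
  top plate: d = 18.162 cm → contributes +5154.3 cm⁴
  hole: d = -11.138 cm → contributes −97.489 cm⁴
Total I = 11 870 cm⁴.

I_xx ≈ 1.19 × 10⁴ cm⁴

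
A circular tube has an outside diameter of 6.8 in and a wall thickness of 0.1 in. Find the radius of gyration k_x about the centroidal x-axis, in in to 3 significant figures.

Split into non-overlapping primitives; take the origin at the lower-left of the bounding box.
Outer circle: ⌀6.8, A = 36.317 in², y = 3.4 in, Ī = 104.96 in⁴.
Bore (subtracted): ⌀6.6, A = 34.212 in², y = 3.4 in, Ī = 93.142 in⁴.
By symmetry the centroid is at mid-height, ȳ = 3.4 in.
All pieces are centred on the centroidal x-axis, so I = ΣĪ (holes subtracted) = 11.814 in⁴.
Radius of gyration: k = √(I/A) = √(11.814 / 2.1049) = 2.3691 in.

k_x ≈ 2.37 in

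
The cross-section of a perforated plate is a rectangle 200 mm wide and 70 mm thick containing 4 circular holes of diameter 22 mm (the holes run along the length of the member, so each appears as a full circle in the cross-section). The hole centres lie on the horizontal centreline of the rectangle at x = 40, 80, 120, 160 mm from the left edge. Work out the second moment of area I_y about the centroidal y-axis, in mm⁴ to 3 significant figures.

I_y ≈ 4.36 × 10⁷ mm⁴

Treat the section as a set of non-overlapping primitives; coordinates are from the bounding-box lower-left.
Plate: 200 × 70, A = 14 000 mm², x = 100 mm, Ī = 46 666 667 mm⁴.
Hole 1 (subtracted): ⌀22, A = 380.13 mm², x = 40 mm, Ī = 11 499 mm⁴.
Hole 2 (subtracted): ⌀22, A = 380.13 mm², x = 80 mm, Ī = 11 499 mm⁴.
Hole 3 (subtracted): ⌀22, A = 380.13 mm², x = 120 mm, Ī = 11 499 mm⁴.
Hole 4 (subtracted): ⌀22, A = 380.13 mm², x = 160 mm, Ī = 11 499 mm⁴.
By symmetry the centroid is at mid-width, x̄ = 100 mm.
Transfer each piece to the centroidal y-axis using Ī + A·d² with d = x − 100:
  plate: d = 0 mm → contributes +46 666 667 mm⁴
  hole 1: d = -60 mm → contributes −1 379 977 mm⁴
  hole 2: d = -20 mm → contributes −163 552 mm⁴
  hole 3: d = 20 mm → contributes −163 552 mm⁴
  hole 4: d = 60 mm → contributes −1 379 977 mm⁴
Total I = 43 579 609 mm⁴.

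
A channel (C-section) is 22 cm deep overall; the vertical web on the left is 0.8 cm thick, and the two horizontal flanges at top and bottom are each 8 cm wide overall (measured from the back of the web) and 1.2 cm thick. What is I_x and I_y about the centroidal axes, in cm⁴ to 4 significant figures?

I_x ≈ 2581 cm⁴, I_y ≈ 215.1 cm⁴

Break the section into simple shapes (no overlaps), measuring from the bottom-left corner of the bounding box.
Web: 0.8 × 22, A = 17.6 cm², y = 11 cm, Ī = 709.867 cm⁴.
Top flange (beyond web): 7.2 × 1.2, A = 8.64 cm², y = 21.4 cm, Ī = 1.0368 cm⁴.
Bottom flange (beyond web): 7.2 × 1.2, A = 8.64 cm², y = 0.6 cm, Ī = 1.0368 cm⁴.
By symmetry the centroid is at mid-height, ȳ = 11 cm.
Transfer each piece to the centroidal x-axis using Ī + A·d² with d = y − 11:
  web: d = 0 cm → contributes +709.867 cm⁴
  top flange (beyond web): d = 10.4 cm → contributes +935.539 cm⁴
  bottom flange (beyond web): d = -10.4 cm → contributes +935.539 cm⁴
Total I = 2580.95 cm⁴.
For the y-axis: x̄ = 2.38165 cm.
Repeating about the centroidal y-axis gives I_y = 215.097 cm⁴.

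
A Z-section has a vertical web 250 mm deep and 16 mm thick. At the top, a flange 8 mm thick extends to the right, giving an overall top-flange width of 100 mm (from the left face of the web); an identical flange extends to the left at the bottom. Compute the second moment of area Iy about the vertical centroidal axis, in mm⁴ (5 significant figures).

Iy ≈ 4.2356 × 10⁶ mm⁴

Treat the section as a set of non-overlapping primitives; coordinates are from the bounding-box lower-left.
Web: 16 × 250, A = 4 000 mm², x = 92 mm, Ī = 85333.33 mm⁴.
Top flange (beyond web): 84 × 8, A = 672 mm², x = 142 mm, Ī = 395 136 mm⁴.
Bottom flange (beyond web): 84 × 8, A = 672 mm², x = 42 mm, Ī = 395 136 mm⁴.
Centroid: x̄ = ΣA·x / ΣA = 92 mm.
Transfer each piece to the vertical centroidal axis using Ī + A·d² with d = x − 92:
  web: d = 0 mm → contributes +85333.33 mm⁴
  top flange (beyond web): d = 50 mm → contributes +2 075 136 mm⁴
  bottom flange (beyond web): d = -50 mm → contributes +2 075 136 mm⁴
Total I = 4 235 605 mm⁴.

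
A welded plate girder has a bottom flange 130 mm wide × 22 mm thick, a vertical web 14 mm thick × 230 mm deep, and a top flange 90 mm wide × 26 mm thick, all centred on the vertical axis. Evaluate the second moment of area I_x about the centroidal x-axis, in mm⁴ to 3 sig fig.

Split into non-overlapping primitives; take the origin at the lower-left of the bounding box.
Bottom plate: 130 × 22, A = 2 860 mm², y = 11 mm, Ī = 115 353 mm⁴.
Web plate: 14 × 230, A = 3 220 mm², y = 137 mm, Ī = 14 194 833 mm⁴.
Top plate: 90 × 26, A = 2 340 mm², y = 265 mm, Ī = 131 820 mm⁴.
Centroid: ȳ = ΣA·y / ΣA = 129.77 mm.
Transfer each piece to the centroidal x-axis using Ī + A·d² with d = y − 129.77:
  bottom plate: d = -118.77 mm → contributes +40 462 361 mm⁴
  web plate: d = 7.2257 mm → contributes +14 362 950 mm⁴
  top plate: d = 135.23 mm → contributes +42 921 007 mm⁴
Total I = 97 746 318 mm⁴.

I_x ≈ 9.77 × 10⁷ mm⁴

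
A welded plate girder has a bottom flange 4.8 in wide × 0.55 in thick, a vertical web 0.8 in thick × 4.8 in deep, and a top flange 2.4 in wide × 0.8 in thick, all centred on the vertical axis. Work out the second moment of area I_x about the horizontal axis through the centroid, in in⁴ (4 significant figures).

Break the section into simple shapes (no overlaps), measuring from the bottom-left corner of the bounding box.
Bottom plate: 4.8 × 0.55, A = 2.64 in², y = 0.275 in, Ī = 0.06655 in⁴.
Web plate: 0.8 × 4.8, A = 3.84 in², y = 2.95 in, Ī = 7.3728 in⁴.
Top plate: 2.4 × 0.8, A = 1.92 in², y = 5.75 in, Ī = 0.1024 in⁴.
Centroid: ȳ = ΣA·y / ΣA = 2.74929 in.
Transfer each piece to the horizontal axis through the centroid using Ī + A·d² with d = y − 2.74929:
  bottom plate: d = -2.47429 in → contributes +16.2289 in⁴
  web plate: d = 0.200714 in → contributes +7.5275 in⁴
  top plate: d = 3.00071 in → contributes +17.3906 in⁴
Total I = 41.147 in⁴.

I_x ≈ 41.15 in⁴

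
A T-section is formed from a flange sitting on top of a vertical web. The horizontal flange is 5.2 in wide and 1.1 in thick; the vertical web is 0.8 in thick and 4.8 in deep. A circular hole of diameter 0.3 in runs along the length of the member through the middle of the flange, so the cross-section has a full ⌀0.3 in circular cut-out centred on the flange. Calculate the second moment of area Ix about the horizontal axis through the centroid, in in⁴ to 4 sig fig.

Ix ≈ 27.84 in⁴

Decompose the section into non-overlapping parts with the origin at the bottom-left of its bounding rectangle.
Flange: 5.2 × 1.1, A = 5.72 in², y = 5.35 in, Ī = 0.576767 in⁴.
Web: 0.8 × 4.8, A = 3.84 in², y = 2.4 in, Ī = 7.3728 in⁴.
Hole (subtracted): ⌀0.3, A = 0.0706858 in², y = 5.35 in, Ī = 0.000397608 in⁴.
Centroid: ȳ = ΣA·y / ΣA = 4.15624 in.
Transfer each piece to the horizontal axis through the centroid using Ī + A·d² with d = y − 4.15624:
  flange: d = 1.19376 in → contributes +8.72818 in⁴
  web: d = -1.75624 in → contributes +19.2168 in⁴
  hole: d = 1.19376 in → contributes −0.10113 in⁴
Total I = 27.8438 in⁴.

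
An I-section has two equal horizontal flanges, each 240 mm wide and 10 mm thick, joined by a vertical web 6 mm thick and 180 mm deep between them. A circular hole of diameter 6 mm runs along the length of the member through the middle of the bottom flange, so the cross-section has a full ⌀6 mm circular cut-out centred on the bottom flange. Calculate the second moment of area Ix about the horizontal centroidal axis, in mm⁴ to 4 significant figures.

Decompose the section into non-overlapping parts with the origin at the bottom-left of its bounding rectangle.
Bottom flange: 240 × 10, A = 2 400 mm², y = 5 mm, Ī = 20 000 mm⁴.
Web: 6 × 180, A = 1 080 mm², y = 100 mm, Ī = 2 916 000 mm⁴.
Top flange: 240 × 10, A = 2 400 mm², y = 195 mm, Ī = 20 000 mm⁴.
Hole (subtracted): ⌀6, A = 28.2743 mm², y = 5 mm, Ī = 63.6173 mm⁴.
Centroid: ȳ = ΣA·y / ΣA = 100.459 mm.
Transfer each piece to the horizontal centroidal axis using Ī + A·d² with d = y − 100.459:
  bottom flange: d = -95.459 mm → contributes +21 889 819 mm⁴
  web: d = -0.45902 mm → contributes +2 916 228 mm⁴
  top flange: d = 94.541 mm → contributes +21 471 192 mm⁴
  hole: d = -95.459 mm → contributes −257 711 mm⁴
Total I = 46 019 528 mm⁴.

Ix ≈ 4.602 × 10⁷ mm⁴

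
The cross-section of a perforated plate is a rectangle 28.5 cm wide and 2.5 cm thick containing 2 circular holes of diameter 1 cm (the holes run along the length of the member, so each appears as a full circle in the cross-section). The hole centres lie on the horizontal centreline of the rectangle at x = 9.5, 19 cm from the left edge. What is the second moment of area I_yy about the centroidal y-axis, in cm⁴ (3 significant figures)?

I_yy ≈ 4790 cm⁴

Break the section into simple shapes (no overlaps), measuring from the bottom-left corner of the bounding box.
Plate: 28.5 × 2.5, A = 71.25 cm², x = 14.25 cm, Ī = 4822.7 cm⁴.
Hole 1 (subtracted): ⌀1, A = 0.7854 cm², x = 9.5 cm, Ī = 0.049087 cm⁴.
Hole 2 (subtracted): ⌀1, A = 0.7854 cm², x = 19 cm, Ī = 0.049087 cm⁴.
By symmetry the centroid is at mid-width, x̄ = 14.25 cm.
Transfer each piece to the centroidal y-axis using Ī + A·d² with d = x − 14.25:
  plate: d = 0 cm → contributes +4822.7 cm⁴
  hole 1: d = -4.75 cm → contributes −17.77 cm⁴
  hole 2: d = 4.75 cm → contributes −17.77 cm⁴
Total I = 4787.2 cm⁴.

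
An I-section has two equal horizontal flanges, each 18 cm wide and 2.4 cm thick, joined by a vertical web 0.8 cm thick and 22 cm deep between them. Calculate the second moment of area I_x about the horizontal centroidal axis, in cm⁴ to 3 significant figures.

I_x ≈ 1.36 × 10⁴ cm⁴

Split into non-overlapping primitives; take the origin at the lower-left of the bounding box.
Bottom flange: 18 × 2.4, A = 43.2 cm², y = 1.2 cm, Ī = 20.736 cm⁴.
Web: 0.8 × 22, A = 17.6 cm², y = 13.4 cm, Ī = 709.87 cm⁴.
Top flange: 18 × 2.4, A = 43.2 cm², y = 25.6 cm, Ī = 20.736 cm⁴.
By symmetry the centroid is at mid-height, ȳ = 13.4 cm.
Transfer each piece to the horizontal centroidal axis using Ī + A·d² with d = y − 13.4:
  bottom flange: d = -12.2 cm → contributes +6450.6 cm⁴
  web: d = 0 cm → contributes +709.87 cm⁴
  top flange: d = 12.2 cm → contributes +6450.6 cm⁴
Total I = 13 611 cm⁴.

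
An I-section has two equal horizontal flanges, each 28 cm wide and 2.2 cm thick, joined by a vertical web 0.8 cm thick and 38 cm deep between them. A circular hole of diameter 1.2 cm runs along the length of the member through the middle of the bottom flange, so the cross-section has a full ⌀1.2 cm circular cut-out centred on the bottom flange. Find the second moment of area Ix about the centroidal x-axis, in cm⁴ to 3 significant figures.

Decompose the section into non-overlapping parts with the origin at the bottom-left of its bounding rectangle.
Bottom flange: 28 × 2.2, A = 61.6 cm², y = 1.1 cm, Ī = 24.845 cm⁴.
Web: 0.8 × 38, A = 30.4 cm², y = 21.2 cm, Ī = 3658.1 cm⁴.
Top flange: 28 × 2.2, A = 61.6 cm², y = 41.3 cm, Ī = 24.845 cm⁴.
Hole (subtracted): ⌀1.2, A = 1.131 cm², y = 1.1 cm, Ī = 0.10179 cm⁴.
Centroid: ȳ = ΣA·y / ΣA = 21.349 cm.
Transfer each piece to the centroidal x-axis using Ī + A·d² with d = y − 21.349:
  bottom flange: d = -20.249 cm → contributes +25 282 cm⁴
  web: d = -0.1491 cm → contributes +3658.8 cm⁴
  top flange: d = 19.951 cm → contributes +24 544 cm⁴
  hole: d = -20.249 cm → contributes −463.83 cm⁴
Total I = 53 021 cm⁴.

Ix ≈ 5.30 × 10⁴ cm⁴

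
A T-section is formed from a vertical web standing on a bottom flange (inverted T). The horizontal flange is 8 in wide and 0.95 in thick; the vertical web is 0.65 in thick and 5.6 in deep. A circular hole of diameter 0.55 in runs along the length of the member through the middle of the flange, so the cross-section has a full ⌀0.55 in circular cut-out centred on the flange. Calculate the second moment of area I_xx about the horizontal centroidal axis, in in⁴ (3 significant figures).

Split into non-overlapping primitives; take the origin at the lower-left of the bounding box.
Flange: 8 × 0.95, A = 7.6 in², y = 0.475 in, Ī = 0.57158 in⁴.
Web: 0.65 × 5.6, A = 3.64 in², y = 3.75 in, Ī = 9.5125 in⁴.
Hole (subtracted): ⌀0.55, A = 0.23758 in², y = 0.475 in, Ī = 0.0044918 in⁴.
Centroid: ȳ = ΣA·y / ΣA = 1.5585 in.
Transfer each piece to the horizontal centroidal axis using Ī + A·d² with d = y − 1.5585:
  flange: d = -1.0835 in → contributes +9.4936 in⁴
  web: d = 2.1915 in → contributes +26.994 in⁴
  hole: d = -1.0835 in → contributes −0.2834 in⁴
Total I = 36.205 in⁴.

I_xx ≈ 36.2 in⁴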